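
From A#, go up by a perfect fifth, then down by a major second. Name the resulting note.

D#

A perfect fifth up from A# is E# (letter E, 7 semitones up).
A major second down from E# is D# (letter D, 2 semitones down).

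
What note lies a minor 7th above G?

F

G up a major seventh is F#, so the target letter is F.
From G, a minor seventh is 10 semitones up: F.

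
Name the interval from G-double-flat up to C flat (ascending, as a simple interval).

augmented fourth

Counting letters G–A–B–C gives a fourth.
Gbb→Cb = 6 semitones, 1 wider than the perfect fourth (5), so augmented.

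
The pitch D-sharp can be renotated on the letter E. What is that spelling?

D# is pitch class 3. The letter E alone is pitch class 4.
To reach pitch class 3 from E requires an offset of -1 semitone, i.e. flat: Eb.

Eb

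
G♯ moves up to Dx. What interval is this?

Counting letters G–A–B–C–D gives a fifth.
G#→D## = 8 semitones, 1 wider than the perfect fifth (7), so augmented.

augmented fifth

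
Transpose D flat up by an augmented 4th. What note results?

A fourth above D lands on the letter G.
An augmented fourth spans 6 semitones, so Db moves to pitch class 7. On the letter G that is G.

G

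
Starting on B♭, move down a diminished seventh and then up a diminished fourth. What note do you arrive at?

F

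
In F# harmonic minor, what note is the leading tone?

Degree 7 takes the letter 6 steps above F, which is E.
In harmonic minor, degree 7 sits 11 semitones above the tonic. F# + 11 semitones is pitch class 5, spelled on E as E#.

E#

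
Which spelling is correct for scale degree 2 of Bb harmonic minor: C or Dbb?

C

Each scale degree takes a distinct letter name. Degree 2 of a scale on B must use the letter C.
C and Dbb are enharmonically the same pitch, but only C uses the letter C, so it is the correct spelling here.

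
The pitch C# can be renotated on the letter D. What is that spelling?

Db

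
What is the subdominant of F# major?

B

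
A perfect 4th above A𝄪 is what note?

A up a perfect fourth is D, so the target letter is D.
From A##, a perfect fourth is 5 semitones up: D##.

D##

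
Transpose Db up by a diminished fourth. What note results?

A fourth above D lands on the letter G.
A diminished fourth spans 4 semitones, so Db moves to pitch class 5. On the letter G that is Gbb.

Gbb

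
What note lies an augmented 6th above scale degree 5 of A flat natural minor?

C#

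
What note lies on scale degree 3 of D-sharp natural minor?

F#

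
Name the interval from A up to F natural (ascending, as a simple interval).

minor sixth

The letter names run A→F, a span of 5 letter steps, so the interval is some kind of sixth.
A to F is 8 semitones. A major sixth is 9, so 8 makes it minor.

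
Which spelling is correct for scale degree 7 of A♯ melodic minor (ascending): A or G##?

G##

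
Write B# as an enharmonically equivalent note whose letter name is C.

C

B# is pitch class 0. The letter C alone is pitch class 0.
Pitch class 0 on C needs no accidental: C.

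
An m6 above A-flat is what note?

Fb

A up a major sixth is F#, so the target letter is F.
From Ab, a minor sixth is 8 semitones up: Fb.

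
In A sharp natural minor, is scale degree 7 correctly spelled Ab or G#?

Each scale degree takes a distinct letter name. Degree 7 of a scale on A must use the letter G.
G# and Ab are enharmonically the same pitch, but only G# uses the letter G, so it is the correct spelling here.

G#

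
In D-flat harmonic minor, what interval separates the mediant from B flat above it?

The mediant of Db harmonic minor is Fb.
Fb up to Bb: letters F→B make it a fourth; 6 semitones makes it augmented.

augmented fourth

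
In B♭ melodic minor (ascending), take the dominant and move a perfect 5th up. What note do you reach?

C

The dominant of Bb melodic minor (ascending) is F.
A perfect fifth (7 semitones) above F lands on the letter C, giving C.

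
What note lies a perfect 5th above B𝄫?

Fb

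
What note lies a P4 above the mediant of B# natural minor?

G#

The mediant of B# natural minor is D#.
A perfect fourth (5 semitones) above D# lands on the letter G, giving G#.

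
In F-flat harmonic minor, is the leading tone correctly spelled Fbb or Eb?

Eb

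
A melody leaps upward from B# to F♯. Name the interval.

diminished fifth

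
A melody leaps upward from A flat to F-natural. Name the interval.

Counting letters A–B–C–D–E–F gives a sixth.
Ab→F = 9 semitones, exactly the major sixth.

major sixth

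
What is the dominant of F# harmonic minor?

C#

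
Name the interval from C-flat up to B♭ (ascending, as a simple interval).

major seventh

The letter names run C→B, a span of 6 letter steps, so the interval is some kind of seventh.
Cb to Bb is 11 semitones. A major seventh is 11, so 11 makes it major.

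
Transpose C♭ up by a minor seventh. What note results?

A seventh above C lands on the letter B.
A minor seventh spans 10 semitones, so Cb moves to pitch class 9. On the letter B that is Bbb.

Bbb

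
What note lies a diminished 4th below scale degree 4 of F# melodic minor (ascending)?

F##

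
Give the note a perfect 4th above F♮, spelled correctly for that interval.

A fourth above F lands on the letter B.
A perfect fourth spans 5 semitones, so F moves to pitch class 10. On the letter B that is Bb.

Bb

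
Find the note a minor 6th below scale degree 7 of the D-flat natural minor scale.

Eb

Scale degree 7 of Db natural minor is Cb.
A minor sixth (8 semitones) below Cb lands on the letter E, giving Eb.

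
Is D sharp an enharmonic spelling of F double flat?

D# is pitch class 3; Fbb is pitch class 3.
All spellings map to pitch class 3, so they are enharmonically equivalent.

Yes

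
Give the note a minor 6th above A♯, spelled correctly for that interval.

F#

A sixth above A lands on the letter F.
A minor sixth spans 8 semitones, so A# moves to pitch class 6. On the letter F that is F#.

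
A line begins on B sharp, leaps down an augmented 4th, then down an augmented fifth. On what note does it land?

Bb

An augmented fourth down from B# is F# (letter F, 6 semitones down).
An augmented fifth down from F# is Bb (letter B, 8 semitones down).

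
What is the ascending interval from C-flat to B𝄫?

Counting letters C–D–E–F–G–A–B gives a seventh.
Cb→Bbb = 10 semitones, 1 narrower than the major seventh (11), so minor.

minor seventh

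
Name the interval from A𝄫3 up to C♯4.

doubly augmented third

The letter names run A→C, a span of 2 letter steps, so the interval is some kind of third.
Abb to C# is 6 semitones. A major third is 4, so 6 makes it doubly augmented.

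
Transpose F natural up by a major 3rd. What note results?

F up a major third is A, so the target letter is A.
From F, a major third is 4 semitones up: A.

A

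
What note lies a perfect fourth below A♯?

E#

A down a perfect fourth is E, so the target letter is E.
From A#, a perfect fourth is 5 semitones down: E#.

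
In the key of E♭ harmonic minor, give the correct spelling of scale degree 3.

The Eb harmonic minor scale runs Eb F Gb Ab Bb Cb D.
Degree 3 is Gb.

Gb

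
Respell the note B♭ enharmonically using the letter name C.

Cbb

Plain C sits 2 semitones above Bb, so on the letter C the same pitch needs a double flat: Cbb.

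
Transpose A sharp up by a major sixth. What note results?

A up a major sixth is F#, so the target letter is F.
From A#, a major sixth is 9 semitones up: F##.

F##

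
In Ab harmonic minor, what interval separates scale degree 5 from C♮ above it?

major sixth

Scale degree 5 of Ab harmonic minor is Eb.
Eb up to C: letters E→C make it a sixth; 9 semitones makes it major.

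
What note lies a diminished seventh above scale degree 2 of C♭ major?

Scale degree 2 of Cb major is Db.
A diminished seventh (9 semitones) above Db lands on the letter C, giving Cbb.

Cbb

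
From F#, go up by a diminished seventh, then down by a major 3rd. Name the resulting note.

A diminished seventh up from F# is Eb (letter E, 9 semitones up).
A major third down from Eb is Cb (letter C, 4 semitones down).

Cb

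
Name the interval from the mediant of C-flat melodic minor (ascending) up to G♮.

The mediant of Cb melodic minor (ascending) is Ebb.
Ebb up to G: letters E→G make it a third; 5 semitones makes it augmented.

augmented third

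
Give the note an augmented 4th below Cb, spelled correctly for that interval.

C down a perfect fourth is G, so the target letter is G.
From Cb, an augmented fourth is 6 semitones down: Gbb.

Gbb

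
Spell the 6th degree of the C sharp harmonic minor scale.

Degree 6 takes the letter 5 steps above C, which is A.
In harmonic minor, degree 6 sits 8 semitones above the tonic. C# + 8 semitones is pitch class 9, spelled on A as A.

A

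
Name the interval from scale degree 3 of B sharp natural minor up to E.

Scale degree 3 of B# natural minor is D#.
D# up to E: letters D→E make it a second; 1 semitone makes it minor.

minor second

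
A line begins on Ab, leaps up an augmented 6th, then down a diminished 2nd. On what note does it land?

E##

An augmented sixth up from Ab is F# (letter F, 10 semitones up).
A diminished second down from F# is E## (letter E, 0 semitones down).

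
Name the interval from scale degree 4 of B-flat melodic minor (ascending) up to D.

Scale degree 4 of Bb melodic minor (ascending) is Eb.
Eb up to D: letters E→D make it a seventh; 11 semitones makes it major.

major seventh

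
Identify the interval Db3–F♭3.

Counting letters D–E–F gives a third.
Db→Fb = 3 semitones, 1 narrower than the major third (4), so minor.

minor third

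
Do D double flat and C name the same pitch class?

Dbb is pitch class 0; C is pitch class 0.
All spellings map to pitch class 0, so they are enharmonically equivalent.

Yes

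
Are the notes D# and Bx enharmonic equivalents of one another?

No

Two spellings are enharmonically equivalent only if they share a pitch class.
Here D# → 3, B## → 1; 1 ≠ 3, so they are not.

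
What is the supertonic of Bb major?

The Bb major scale runs Bb C D Eb F G A.
Degree 2 is C.

C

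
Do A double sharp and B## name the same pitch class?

Two spellings are enharmonically equivalent only if they share a pitch class.
Here A## → 11, B## → 1; 1 ≠ 11, so they are not.

No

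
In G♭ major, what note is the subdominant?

Cb

The Gb major scale runs Gb Ab Bb Cb Db Eb F.
Degree 4 is Cb.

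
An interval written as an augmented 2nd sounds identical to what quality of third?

An augmented second spans 3 semitones.
A third spanning 3 semitones is minor (the major third is 4).

minor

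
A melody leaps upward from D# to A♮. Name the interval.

Counting letters D–E–F–G–A gives a fifth.
D#→A = 6 semitones, 1 narrower than the perfect fifth (7), so diminished.

diminished fifth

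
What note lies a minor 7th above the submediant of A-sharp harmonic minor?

E

The submediant of A# harmonic minor is F#.
A minor seventh (10 semitones) above F# lands on the letter E, giving E.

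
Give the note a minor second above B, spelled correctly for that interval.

C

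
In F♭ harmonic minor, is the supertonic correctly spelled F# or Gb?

Each scale degree takes a distinct letter name. Degree 2 of a scale on F must use the letter G.
Gb and F# are enharmonically the same pitch, but only Gb uses the letter G, so it is the correct spelling here.

Gb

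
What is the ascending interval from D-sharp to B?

minor sixth

Counting letters D–E–F–G–A–B gives a sixth.
D#→B = 8 semitones, 1 narrower than the major sixth (9), so minor.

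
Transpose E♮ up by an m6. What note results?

C

E up a major sixth is C#, so the target letter is C.
From E, a minor sixth is 8 semitones up: C.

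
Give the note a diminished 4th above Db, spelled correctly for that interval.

A fourth above D lands on the letter G.
A diminished fourth spans 4 semitones, so Db moves to pitch class 5. On the letter G that is Gbb.

Gbb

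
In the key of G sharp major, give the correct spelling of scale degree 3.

B#

The G# major scale runs G# A# B# C# D# E# F##.
Degree 3 is B#.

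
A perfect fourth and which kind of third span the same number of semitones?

augmented

A perfect fourth spans 5 semitones.
A third spanning 5 semitones is augmented (the major third is 4).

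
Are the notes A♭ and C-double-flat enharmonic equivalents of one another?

No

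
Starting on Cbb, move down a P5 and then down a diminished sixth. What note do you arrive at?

A perfect fifth down from Cbb is Fbb (letter F, 7 semitones down).
A diminished sixth down from Fbb is Ab (letter A, 7 semitones down).

Ab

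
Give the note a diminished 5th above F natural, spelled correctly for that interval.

A fifth above F lands on the letter C.
A diminished fifth spans 6 semitones, so F moves to pitch class 11. On the letter C that is Cb.

Cb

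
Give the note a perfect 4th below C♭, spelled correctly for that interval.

C down a perfect fourth is G, so the target letter is G.
From Cb, a perfect fourth is 5 semitones down: Gb.

Gb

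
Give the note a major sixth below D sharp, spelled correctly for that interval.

D down a major sixth is F, so the target letter is F.
From D#, a major sixth is 9 semitones down: F#.

F#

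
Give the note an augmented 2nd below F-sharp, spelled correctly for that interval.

Eb

A second below F lands on the letter E.
An augmented second spans 3 semitones, so F# moves to pitch class 3. On the letter E that is Eb.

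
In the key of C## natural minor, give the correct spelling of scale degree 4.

Degree 4 takes the letter 3 steps above C, which is F.
In natural minor, degree 4 sits 5 semitones above the tonic. C## + 5 semitones is pitch class 7, spelled on F as F##.

F##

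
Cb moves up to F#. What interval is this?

Counting letters C–D–E–F gives a fourth.
Cb→F# = 7 semitones, 2 wider than the perfect fourth (5), so doubly augmented.

doubly augmented fourth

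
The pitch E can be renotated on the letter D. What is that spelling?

D##

E is pitch class 4. The letter D alone is pitch class 2.
To reach pitch class 4 from D requires an offset of +2 semitones, i.e. double sharp: D##.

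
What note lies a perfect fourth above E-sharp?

A#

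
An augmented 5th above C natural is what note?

G#

C up a perfect fifth is G, so the target letter is G.
From C, an augmented fifth is 8 semitones up: G#.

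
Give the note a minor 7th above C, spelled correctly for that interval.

C up a major seventh is B, so the target letter is B.
From C, a minor seventh is 10 semitones up: Bb.

Bb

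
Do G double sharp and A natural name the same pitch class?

G## is pitch class 9; A is pitch class 9.
All spellings map to pitch class 9, so they are enharmonically equivalent.

Yes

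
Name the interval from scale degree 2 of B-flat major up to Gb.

Scale degree 2 of Bb major is C.
C up to Gb: letters C→G make it a fifth; 6 semitones makes it diminished.

diminished fifth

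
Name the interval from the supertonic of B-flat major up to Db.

minor second

The supertonic of Bb major is C.
C up to Db: letters C→D make it a second; 1 semitone makes it minor.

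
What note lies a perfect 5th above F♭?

Cb

A fifth above F lands on the letter C.
A perfect fifth spans 7 semitones, so Fb moves to pitch class 11. On the letter C that is Cb.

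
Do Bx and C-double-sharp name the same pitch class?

No

Two spellings are enharmonically equivalent only if they share a pitch class.
Here B## → 1, C## → 2; 1 ≠ 2, so they are not.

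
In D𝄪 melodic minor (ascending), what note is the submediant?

Degree 6 takes the letter 5 steps above D, which is B.
In melodic minor (ascending), degree 6 sits 9 semitones above the tonic. D## + 9 semitones is pitch class 1, spelled on B as B##.

B##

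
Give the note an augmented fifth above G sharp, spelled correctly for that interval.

D##

A fifth above G lands on the letter D.
An augmented fifth spans 8 semitones, so G# moves to pitch class 4. On the letter D that is D##.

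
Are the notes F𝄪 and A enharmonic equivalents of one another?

No

F## is pitch class 7; A is pitch class 9.
The pitch classes differ (7 vs. 9), so they are not enharmonic equivalents.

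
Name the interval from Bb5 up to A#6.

The letter names run B→A, a span of 6 letter steps, so the interval is some kind of seventh.
Bb to A# is 12 semitones. A major seventh is 11, so 12 makes it augmented.

augmented seventh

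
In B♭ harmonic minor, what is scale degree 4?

Degree 4 takes the letter 3 steps above B, which is E.
In harmonic minor, degree 4 sits 5 semitones above the tonic. Bb + 5 semitones is pitch class 3, spelled on E as Eb.

Eb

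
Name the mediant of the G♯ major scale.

The G# major scale runs G# A# B# C# D# E# F##.
Degree 3 is B#.

B#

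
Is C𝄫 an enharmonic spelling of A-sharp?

Cbb is pitch class 10; A# is pitch class 10.
All spellings map to pitch class 10, so they are enharmonically equivalent.

Yes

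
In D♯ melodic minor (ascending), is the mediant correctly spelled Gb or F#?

Each scale degree takes a distinct letter name. Degree 3 of a scale on D must use the letter F.
F# and Gb are enharmonically the same pitch, but only F# uses the letter F, so it is the correct spelling here.

F#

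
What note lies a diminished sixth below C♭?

E

C down a major sixth is Eb, so the target letter is E.
From Cb, a diminished sixth is 7 semitones down: E.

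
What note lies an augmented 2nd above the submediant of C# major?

B##

The submediant of C# major is A#.
An augmented second (3 semitones) above A# lands on the letter B, giving B##.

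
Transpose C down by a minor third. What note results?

A third below C lands on the letter A.
A minor third spans 3 semitones, so C moves to pitch class 9. On the letter A that is A.

A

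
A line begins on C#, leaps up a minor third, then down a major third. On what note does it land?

C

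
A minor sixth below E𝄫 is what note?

Gb

E down a major sixth is G, so the target letter is G.
From Ebb, a minor sixth is 8 semitones down: Gb.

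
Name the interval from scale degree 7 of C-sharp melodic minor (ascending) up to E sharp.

Scale degree 7 of C# melodic minor (ascending) is B#.
B# up to E#: letters B→E make it a fourth; 5 semitones makes it perfect.

perfect fourth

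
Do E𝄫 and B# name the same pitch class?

Ebb is pitch class 2; B# is pitch class 0.
The pitch classes differ (2 vs. 0), so they are not enharmonic equivalents.

No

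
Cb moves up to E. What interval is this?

The letter names run C→E, a span of 2 letter steps, so the interval is some kind of third.
Cb to E is 5 semitones. A major third is 4, so 5 makes it augmented.

augmented third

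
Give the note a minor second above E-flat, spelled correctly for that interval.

A second above E lands on the letter F.
A minor second spans 1 semitone, so Eb moves to pitch class 4. On the letter F that is Fb.

Fb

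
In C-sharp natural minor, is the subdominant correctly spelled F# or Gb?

F#

Each scale degree takes a distinct letter name. Degree 4 of a scale on C must use the letter F.
F# and Gb are enharmonically the same pitch, but only F# uses the letter F, so it is the correct spelling here.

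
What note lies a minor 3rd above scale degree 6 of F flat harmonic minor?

Fbb

Scale degree 6 of Fb harmonic minor is Dbb.
A minor third (3 semitones) above Dbb lands on the letter F, giving Fbb.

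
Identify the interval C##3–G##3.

The letter names run C→G, a span of 4 letter steps, so the interval is some kind of fifth.
C## to G## is 7 semitones. A perfect fifth is 7, so 7 makes it perfect.

perfect fifth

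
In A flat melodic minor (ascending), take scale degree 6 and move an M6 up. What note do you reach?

Scale degree 6 of Ab melodic minor (ascending) is F.
A major sixth (9 semitones) above F lands on the letter D, giving D.

D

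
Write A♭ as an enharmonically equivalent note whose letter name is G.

G#

Plain G sits 1 semitone below Ab, so on the letter G the same pitch needs a sharp: G#.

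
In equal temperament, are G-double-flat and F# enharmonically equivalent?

No

Two spellings are enharmonically equivalent only if they share a pitch class.
Here Gbb → 5, F# → 6; 5 ≠ 6, so they are not.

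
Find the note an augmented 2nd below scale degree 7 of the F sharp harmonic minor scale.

D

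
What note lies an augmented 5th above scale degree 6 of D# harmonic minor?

F##

Scale degree 6 of D# harmonic minor is B.
An augmented fifth (8 semitones) above B lands on the letter F, giving F##.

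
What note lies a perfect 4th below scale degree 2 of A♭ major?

F

Scale degree 2 of Ab major is Bb.
A perfect fourth (5 semitones) below Bb lands on the letter F, giving F.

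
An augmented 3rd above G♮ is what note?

A third above G lands on the letter B.
An augmented third spans 5 semitones, so G moves to pitch class 0. On the letter B that is B#.

B#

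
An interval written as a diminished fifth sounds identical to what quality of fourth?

A diminished fifth spans 6 semitones.
A fourth spanning 6 semitones is augmented (the perfect fourth is 5).

augmented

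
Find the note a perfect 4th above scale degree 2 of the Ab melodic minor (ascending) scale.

Eb

Scale degree 2 of Ab melodic minor (ascending) is Bb.
A perfect fourth (5 semitones) above Bb lands on the letter E, giving Eb.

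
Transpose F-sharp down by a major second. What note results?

F down a major second is Eb, so the target letter is E.
From F#, a major second is 2 semitones down: E.

E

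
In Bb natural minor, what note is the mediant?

Db

The Bb natural minor scale runs Bb C Db Eb F Gb Ab.
Degree 3 is Db.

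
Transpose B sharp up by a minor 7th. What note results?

A#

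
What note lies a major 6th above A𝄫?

Fb

A up a major sixth is F#, so the target letter is F.
From Abb, a major sixth is 9 semitones up: Fb.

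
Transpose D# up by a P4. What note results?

G#

D up a perfect fourth is G, so the target letter is G.
From D#, a perfect fourth is 5 semitones up: G#.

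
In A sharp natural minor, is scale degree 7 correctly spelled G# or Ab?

G#

Each scale degree takes a distinct letter name. Degree 7 of a scale on A must use the letter G.
G# and Ab are enharmonically the same pitch, but only G# uses the letter G, so it is the correct spelling here.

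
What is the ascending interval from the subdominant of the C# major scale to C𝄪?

augmented fifth

The subdominant of C# major is F#.
F# up to C##: letters F→C make it a fifth; 8 semitones makes it augmented.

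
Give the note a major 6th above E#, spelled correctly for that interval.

C##

E up a major sixth is C#, so the target letter is C.
From E#, a major sixth is 9 semitones up: C##.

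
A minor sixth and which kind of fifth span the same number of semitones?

A minor sixth spans 8 semitones.
A fifth spanning 8 semitones is augmented (the perfect fifth is 7).

augmented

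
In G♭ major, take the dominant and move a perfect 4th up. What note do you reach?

The dominant of Gb major is Db.
A perfect fourth (5 semitones) above Db lands on the letter G, giving Gb.

Gb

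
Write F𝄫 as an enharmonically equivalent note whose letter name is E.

Eb

Plain E sits 1 semitone above Fbb, so on the letter E the same pitch needs a flat: Eb.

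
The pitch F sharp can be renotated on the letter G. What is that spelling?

Gb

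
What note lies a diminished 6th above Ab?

A up a major sixth is F#, so the target letter is F.
From Ab, a diminished sixth is 7 semitones up: Fbb.

Fbb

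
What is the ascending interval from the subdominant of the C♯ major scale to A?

minor third

The subdominant of C# major is F#.
F# up to A: letters F→A make it a third; 3 semitones makes it minor.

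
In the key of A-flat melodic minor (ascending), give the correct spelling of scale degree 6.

Degree 6 takes the letter 5 steps above A, which is F.
In melodic minor (ascending), degree 6 sits 9 semitones above the tonic. Ab + 9 semitones is pitch class 5, spelled on F as F.

F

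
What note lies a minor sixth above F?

A sixth above F lands on the letter D.
A minor sixth spans 8 semitones, so F moves to pitch class 1. On the letter D that is Db.

Db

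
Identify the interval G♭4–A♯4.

Counting letters G–A gives a second.
Gb→A# = 4 semitones, 2 wider than the major second (2), so doubly augmented.

doubly augmented second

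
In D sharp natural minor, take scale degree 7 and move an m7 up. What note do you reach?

B

Scale degree 7 of D# natural minor is C#.
A minor seventh (10 semitones) above C# lands on the letter B, giving B.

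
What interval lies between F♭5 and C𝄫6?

The letter names run F→C, a span of 4 letter steps, so the interval is some kind of fifth.
Fb to Cbb is 6 semitones. A perfect fifth is 7, so 6 makes it diminished.

diminished fifth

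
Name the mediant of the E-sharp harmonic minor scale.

G#

Degree 3 takes the letter 2 steps above E, which is G.
In harmonic minor, degree 3 sits 3 semitones above the tonic. E# + 3 semitones is pitch class 8, spelled on G as G#.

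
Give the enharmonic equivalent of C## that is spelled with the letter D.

D

C## is pitch class 2. The letter D alone is pitch class 2.
Pitch class 2 on D needs no accidental: D.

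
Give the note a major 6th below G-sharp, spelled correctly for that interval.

B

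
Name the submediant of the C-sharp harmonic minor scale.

A

Degree 6 takes the letter 5 steps above C, which is A.
In harmonic minor, degree 6 sits 8 semitones above the tonic. C# + 8 semitones is pitch class 9, spelled on A as A.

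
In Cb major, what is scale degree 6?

Ab

Degree 6 takes the letter 5 steps above C, which is A.
In major, degree 6 sits 9 semitones above the tonic. Cb + 9 semitones is pitch class 8, spelled on A as Ab.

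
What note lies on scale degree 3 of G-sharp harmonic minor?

Degree 3 takes the letter 2 steps above G, which is B.
In harmonic minor, degree 3 sits 3 semitones above the tonic. G# + 3 semitones is pitch class 11, spelled on B as B.

B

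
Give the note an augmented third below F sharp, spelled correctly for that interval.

A third below F lands on the letter D.
An augmented third spans 5 semitones, so F# moves to pitch class 1. On the letter D that is Db.

Db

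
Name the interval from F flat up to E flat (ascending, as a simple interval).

major seventh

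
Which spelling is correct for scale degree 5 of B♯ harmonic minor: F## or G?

Each scale degree takes a distinct letter name. Degree 5 of a scale on B must use the letter F.
F## and G are enharmonically the same pitch, but only F## uses the letter F, so it is the correct spelling here.

F##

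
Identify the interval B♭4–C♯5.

Counting letters B–C gives a second.
Bb→C# = 3 semitones, 1 wider than the major second (2), so augmented.

augmented second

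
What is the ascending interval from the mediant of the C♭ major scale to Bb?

The mediant of Cb major is Eb.
Eb up to Bb: letters E→B make it a fifth; 7 semitones makes it perfect.

perfect fifth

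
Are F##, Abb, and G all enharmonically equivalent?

Yes

F## is pitch class 7; Abb is pitch class 7; G is pitch class 7.
All spellings map to pitch class 7, so they are enharmonically equivalent.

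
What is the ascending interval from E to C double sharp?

Counting letters E–F–G–A–B–C gives a sixth.
E→C## = 10 semitones, 1 wider than the major sixth (9), so augmented.

augmented sixth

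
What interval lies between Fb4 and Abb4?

The letter names run F→A, a span of 2 letter steps, so the interval is some kind of third.
Fb to Abb is 3 semitones. A major third is 4, so 3 makes it minor.

minor third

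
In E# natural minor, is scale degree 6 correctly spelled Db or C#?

C#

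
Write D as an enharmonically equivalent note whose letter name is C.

Plain C sits 2 semitones below D, so on the letter C the same pitch needs a double sharp: C##.

C##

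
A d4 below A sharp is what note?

A down a perfect fourth is E, so the target letter is E.
From A#, a diminished fourth is 4 semitones down: E##.

E##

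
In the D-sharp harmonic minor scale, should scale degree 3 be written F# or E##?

Each scale degree takes a distinct letter name. Degree 3 of a scale on D must use the letter F.
F# and E## are enharmonically the same pitch, but only F# uses the letter F, so it is the correct spelling here.

F#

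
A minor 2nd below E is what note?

E down a major second is D, so the target letter is D.
From E, a minor second is 1 semitone down: D#.

D#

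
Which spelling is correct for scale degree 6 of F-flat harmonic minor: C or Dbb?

Each scale degree takes a distinct letter name. Degree 6 of a scale on F must use the letter D.
Dbb and C are enharmonically the same pitch, but only Dbb uses the letter D, so it is the correct spelling here.

Dbb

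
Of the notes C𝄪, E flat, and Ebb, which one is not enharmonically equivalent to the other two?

Eb

In 12-tone equal temperament, enharmonic equivalents share a pitch class. C## is pitch class 2; Eb is pitch class 3; Ebb is pitch class 2.
C## and Ebb share pitch class 2, while Eb is pitch class 3.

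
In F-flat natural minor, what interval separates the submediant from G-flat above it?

augmented fourth

The submediant of Fb natural minor is Dbb.
Dbb up to Gb: letters D→G make it a fourth; 6 semitones makes it augmented.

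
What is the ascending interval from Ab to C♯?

Counting letters A–B–C gives a third.
Ab→C# = 5 semitones, 1 wider than the major third (4), so augmented.

augmented third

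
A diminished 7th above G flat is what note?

Fbb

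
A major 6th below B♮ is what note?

D

A sixth below B lands on the letter D.
A major sixth spans 9 semitones, so B moves to pitch class 2. On the letter D that is D.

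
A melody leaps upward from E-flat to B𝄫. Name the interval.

The letter names run E→B, a span of 4 letter steps, so the interval is some kind of fifth.
Eb to Bbb is 6 semitones. A perfect fifth is 7, so 6 makes it diminished.

diminished fifth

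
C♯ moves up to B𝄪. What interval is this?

Counting letters C–D–E–F–G–A–B gives a seventh.
C#→B## = 12 semitones, 1 wider than the major seventh (11), so augmented.

augmented seventh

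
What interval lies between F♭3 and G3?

The letter names run F→G, a span of 1 letter step, so the interval is some kind of second.
Fb to G is 3 semitones. A major second is 2, so 3 makes it augmented.

augmented second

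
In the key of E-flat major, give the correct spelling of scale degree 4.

Ab

The Eb major scale runs Eb F G Ab Bb C D.
Degree 4 is Ab.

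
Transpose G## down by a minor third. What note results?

E##

G down a major third is Eb, so the target letter is E.
From G##, a minor third is 3 semitones down: E##.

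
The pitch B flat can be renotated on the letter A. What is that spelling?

Bb is pitch class 10. The letter A alone is pitch class 9.
To reach pitch class 10 from A requires an offset of +1 semitone, i.e. sharp: A#.

A#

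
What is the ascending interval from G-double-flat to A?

doubly augmented second

Counting letters G–A gives a second.
Gbb→A = 4 semitones, 2 wider than the major second (2), so doubly augmented.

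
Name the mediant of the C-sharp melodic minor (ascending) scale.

E

The C# melodic minor (ascending) scale runs C# D# E F# G# A# B#.
Degree 3 is E.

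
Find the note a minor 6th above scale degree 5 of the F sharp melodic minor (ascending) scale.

A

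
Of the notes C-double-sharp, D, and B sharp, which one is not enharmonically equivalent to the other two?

In 12-tone equal temperament, enharmonic equivalents share a pitch class. C## is pitch class 2; D is pitch class 2; B# is pitch class 0.
C## and D share pitch class 2, while B# is pitch class 0.

B#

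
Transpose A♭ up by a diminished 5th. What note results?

A up a perfect fifth is E, so the target letter is E.
From Ab, a diminished fifth is 6 semitones up: Ebb.

Ebb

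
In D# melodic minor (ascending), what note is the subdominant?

G#

Degree 4 takes the letter 3 steps above D, which is G.
In melodic minor (ascending), degree 4 sits 5 semitones above the tonic. D# + 5 semitones is pitch class 8, spelled on G as G#.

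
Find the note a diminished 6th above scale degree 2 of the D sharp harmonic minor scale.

C

Scale degree 2 of D# harmonic minor is E#.
A diminished sixth (7 semitones) above E# lands on the letter C, giving C.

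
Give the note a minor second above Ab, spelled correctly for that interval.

Bbb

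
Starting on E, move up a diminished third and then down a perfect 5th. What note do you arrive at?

A diminished third up from E is Gb (letter G, 2 semitones up).
A perfect fifth down from Gb is Cb (letter C, 7 semitones down).

Cb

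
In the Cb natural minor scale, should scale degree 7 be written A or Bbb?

Each scale degree takes a distinct letter name. Degree 7 of a scale on C must use the letter B.
Bbb and A are enharmonically the same pitch, but only Bbb uses the letter B, so it is the correct spelling here.

Bbb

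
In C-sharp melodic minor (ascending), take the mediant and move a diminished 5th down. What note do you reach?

A#

The mediant of C# melodic minor (ascending) is E.
A diminished fifth (6 semitones) below E lands on the letter A, giving A#.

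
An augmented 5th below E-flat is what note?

Abb

A fifth below E lands on the letter A.
An augmented fifth spans 8 semitones, so Eb moves to pitch class 7. On the letter A that is Abb.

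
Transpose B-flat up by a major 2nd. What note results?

C

B up a major second is C#, so the target letter is C.
From Bb, a major second is 2 semitones up: C.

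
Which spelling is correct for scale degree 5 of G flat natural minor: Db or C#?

Db

Each scale degree takes a distinct letter name. Degree 5 of a scale on G must use the letter D.
Db and C# are enharmonically the same pitch, but only Db uses the letter D, so it is the correct spelling here.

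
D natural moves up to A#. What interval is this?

augmented fifth

The letter names run D→A, a span of 4 letter steps, so the interval is some kind of fifth.
D to A# is 8 semitones. A perfect fifth is 7, so 8 makes it augmented.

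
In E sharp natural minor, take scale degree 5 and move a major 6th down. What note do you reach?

D#

Scale degree 5 of E# natural minor is B#.
A major sixth (9 semitones) below B# lands on the letter D, giving D#.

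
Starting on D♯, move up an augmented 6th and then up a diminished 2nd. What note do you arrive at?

An augmented sixth up from D# is B## (letter B, 10 semitones up).
A diminished second up from B## is C# (letter C, 0 semitones up).

C#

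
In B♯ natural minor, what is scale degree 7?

A#

The B# natural minor scale runs B# C## D# E# F## G# A#.
Degree 7 is A#.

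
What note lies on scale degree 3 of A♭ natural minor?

Cb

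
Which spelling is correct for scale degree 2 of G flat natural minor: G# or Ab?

Each scale degree takes a distinct letter name. Degree 2 of a scale on G must use the letter A.
Ab and G# are enharmonically the same pitch, but only Ab uses the letter A, so it is the correct spelling here.

Ab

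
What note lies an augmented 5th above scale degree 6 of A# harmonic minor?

Scale degree 6 of A# harmonic minor is F#.
An augmented fifth (8 semitones) above F# lands on the letter C, giving C##.

C##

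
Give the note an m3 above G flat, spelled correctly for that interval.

A third above G lands on the letter B.
A minor third spans 3 semitones, so Gb moves to pitch class 9. On the letter B that is Bbb.

Bbb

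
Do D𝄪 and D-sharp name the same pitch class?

No

D## is pitch class 4; D# is pitch class 3.
The pitch classes differ (4 vs. 3), so they are not enharmonic equivalents.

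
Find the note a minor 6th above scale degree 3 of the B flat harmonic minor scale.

Bbb

Scale degree 3 of Bb harmonic minor is Db.
A minor sixth (8 semitones) above Db lands on the letter B, giving Bbb.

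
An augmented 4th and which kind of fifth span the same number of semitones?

An augmented fourth spans 6 semitones.
A fifth spanning 6 semitones is diminished (the perfect fifth is 7).

diminished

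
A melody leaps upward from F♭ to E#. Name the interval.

doubly augmented seventh

The letter names run F→E, a span of 6 letter steps, so the interval is some kind of seventh.
Fb to E# is 13 semitones. A major seventh is 11, so 13 makes it doubly augmented.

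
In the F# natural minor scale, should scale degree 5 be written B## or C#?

C#

Each scale degree takes a distinct letter name. Degree 5 of a scale on F must use the letter C.
C# and B## are enharmonically the same pitch, but only C# uses the letter C, so it is the correct spelling here.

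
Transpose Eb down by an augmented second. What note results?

E down a major second is D, so the target letter is D.
From Eb, an augmented second is 3 semitones down: Dbb.

Dbb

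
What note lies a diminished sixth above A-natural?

A sixth above A lands on the letter F.
A diminished sixth spans 7 semitones, so A moves to pitch class 4. On the letter F that is Fb.

Fb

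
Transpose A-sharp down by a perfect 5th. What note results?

D#

A down a perfect fifth is D, so the target letter is D.
From A#, a perfect fifth is 7 semitones down: D#.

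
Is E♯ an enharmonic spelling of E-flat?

Two spellings are enharmonically equivalent only if they share a pitch class.
Here E# → 5, Eb → 3; 3 ≠ 5, so they are not.

No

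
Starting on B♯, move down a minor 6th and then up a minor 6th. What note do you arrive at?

A minor sixth down from B# is D## (letter D, 8 semitones down).
A minor sixth up from D## is B# (letter B, 8 semitones up).

B#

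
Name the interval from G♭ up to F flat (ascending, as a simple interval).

minor seventh

The letter names run G→F, a span of 6 letter steps, so the interval is some kind of seventh.
Gb to Fb is 10 semitones. A major seventh is 11, so 10 makes it minor.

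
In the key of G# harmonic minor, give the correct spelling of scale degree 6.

Degree 6 takes the letter 5 steps above G, which is E.
In harmonic minor, degree 6 sits 8 semitones above the tonic. G# + 8 semitones is pitch class 4, spelled on E as E.

E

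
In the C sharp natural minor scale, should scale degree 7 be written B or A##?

B

Each scale degree takes a distinct letter name. Degree 7 of a scale on C must use the letter B.
B and A## are enharmonically the same pitch, but only B uses the letter B, so it is the correct spelling here.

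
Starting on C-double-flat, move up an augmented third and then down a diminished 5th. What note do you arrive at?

An augmented third up from Cbb is Eb (letter E, 5 semitones up).
A diminished fifth down from Eb is A (letter A, 6 semitones down).

A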